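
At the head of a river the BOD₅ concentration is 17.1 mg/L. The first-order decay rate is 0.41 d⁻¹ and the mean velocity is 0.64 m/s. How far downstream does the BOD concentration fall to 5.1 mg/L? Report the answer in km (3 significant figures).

From C = C₀·e^(−kt), t = ln(C₀/C)/k = ln(17.1/5.1)/0.41 = 1.21/0.41 = 2.951 d.
Distance = v·t = 0.64 m/s × 2.55e+05 s = 1.632e+05 m = 163.2 km.

163 km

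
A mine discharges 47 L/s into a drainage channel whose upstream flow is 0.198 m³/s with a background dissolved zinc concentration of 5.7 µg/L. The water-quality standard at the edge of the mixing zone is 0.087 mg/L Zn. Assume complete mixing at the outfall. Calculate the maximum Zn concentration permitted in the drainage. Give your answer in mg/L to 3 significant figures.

47 L/s = 0.047 m³/s.
5.7 µg/L = 0.0057 mg/L.
Mass balance: 0.087·0.245 = 0.047·Cₑ + 0.198·0.0057.
Cₑ = (0.02131 − 0.001129) / 0.047 = 0.4295 mg/L.

0.429 mg/L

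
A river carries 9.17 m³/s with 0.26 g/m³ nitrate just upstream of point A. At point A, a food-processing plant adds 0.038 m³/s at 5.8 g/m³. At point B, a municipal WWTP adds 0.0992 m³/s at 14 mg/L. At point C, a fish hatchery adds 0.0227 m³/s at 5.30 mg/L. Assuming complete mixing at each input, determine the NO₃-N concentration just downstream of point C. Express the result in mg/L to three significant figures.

0.441 mg/L

After input A: C = (9.17·0.26 + 0.038·5.8) / 9.208 = 0.2829 mg/L.
After input B: C = (9.208·0.2829 + 0.0992·14) / 9.307 = 0.4291 mg/L.
After input C: C = (9.307·0.4291 + 0.0227·5.3) / 9.33 = 0.4409 mg/L.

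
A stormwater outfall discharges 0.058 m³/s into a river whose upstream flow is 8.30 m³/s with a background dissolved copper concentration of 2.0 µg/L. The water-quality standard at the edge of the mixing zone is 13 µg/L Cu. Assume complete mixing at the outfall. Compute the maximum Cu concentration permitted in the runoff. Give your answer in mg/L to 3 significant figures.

1.59 mg/L

2.0 µg/L = 0.002 mg/L.
13 µg/L = 0.013 mg/L.
Mass balance: 0.013·8.358 = 0.058·Cₑ + 8.3·0.002.
Cₑ = (0.1087 − 0.0166) / 0.058 = 1.587 mg/L.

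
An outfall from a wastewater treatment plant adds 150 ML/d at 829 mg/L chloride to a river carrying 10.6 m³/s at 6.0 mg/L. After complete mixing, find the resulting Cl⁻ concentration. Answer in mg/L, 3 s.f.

150 ML/d = 1.736 m³/s.
Flow-weighted mixing gives C = (1.736·829 + 10.6·6) / (1.736 + 10.6) = 1503/12.34 = 121.8 mg/L.

122 mg/L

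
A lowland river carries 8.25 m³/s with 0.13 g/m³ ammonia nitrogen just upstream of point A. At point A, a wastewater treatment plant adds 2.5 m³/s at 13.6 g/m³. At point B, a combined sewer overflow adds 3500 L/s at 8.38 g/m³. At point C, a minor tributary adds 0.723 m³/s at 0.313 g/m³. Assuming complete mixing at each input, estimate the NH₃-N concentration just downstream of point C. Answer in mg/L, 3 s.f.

4.32 mg/L

After input A: C = (8.25·0.13 + 2.5·13.6) / 10.75 = 3.263 mg/L.
3500 L/s = 3.5 m³/s.
After input B: C = (10.75·3.263 + 3.5·8.38) / 14.25 = 4.519 mg/L.
After input C: C = (14.25·4.519 + 0.723·0.313) / 14.97 = 4.316 mg/L.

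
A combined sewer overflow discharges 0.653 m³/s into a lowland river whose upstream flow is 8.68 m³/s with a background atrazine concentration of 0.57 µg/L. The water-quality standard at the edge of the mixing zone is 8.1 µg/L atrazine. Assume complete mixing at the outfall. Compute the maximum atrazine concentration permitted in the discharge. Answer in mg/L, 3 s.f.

0.108 mg/L

0.57 µg/L = 0.00057 mg/L.
8.1 µg/L = 0.0081 mg/L.
Mass balance: 0.0081·9.333 = 0.653·Cₑ + 8.68·0.00057.
Cₑ = (0.0756 − 0.004948) / 0.653 = 0.1082 mg/L.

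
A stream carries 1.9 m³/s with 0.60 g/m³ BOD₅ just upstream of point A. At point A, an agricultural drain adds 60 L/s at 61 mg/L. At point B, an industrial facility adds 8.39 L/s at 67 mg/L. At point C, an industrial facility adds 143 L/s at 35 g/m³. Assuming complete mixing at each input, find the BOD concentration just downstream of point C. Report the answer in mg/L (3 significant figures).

4.91 mg/L

60 L/s = 0.06 m³/s.
After input A: C = (1.9·0.6 + 0.06·61) / 1.96 = 2.449 mg/L.
8.39 L/s = 0.00839 m³/s.
After input B: C = (1.96·2.449 + 0.00839·67) / 1.968 = 2.724 mg/L.
143 L/s = 0.143 m³/s.
After input C: C = (1.968·2.724 + 0.143·35) / 2.111 = 4.91 mg/L.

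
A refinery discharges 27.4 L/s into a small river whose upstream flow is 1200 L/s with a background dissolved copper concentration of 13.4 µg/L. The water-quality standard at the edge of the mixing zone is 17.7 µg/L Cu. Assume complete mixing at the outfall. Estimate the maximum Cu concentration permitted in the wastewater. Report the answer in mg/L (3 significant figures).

0.206 mg/L

27.4 L/s = 0.0274 m³/s.
1200 L/s = 1.2 m³/s.
13.4 µg/L = 0.0134 mg/L.
17.7 µg/L = 0.0177 mg/L.
Mass balance: 0.0177·1.227 = 0.0274·Cₑ + 1.2·0.0134.
Cₑ = (0.02172 − 0.01608) / 0.0274 = 0.206 mg/L.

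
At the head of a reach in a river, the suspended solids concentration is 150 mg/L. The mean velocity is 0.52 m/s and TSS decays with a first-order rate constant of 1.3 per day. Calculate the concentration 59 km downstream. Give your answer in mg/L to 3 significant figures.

27.2 mg/L

Travel time t = 59 km / 0.52 m/s = 5.9e+04/0.52 = 1.135e+05 s = 1.313 d.
First-order decay: C = 150·exp(−1.3·1.313) = 150·0.1814 = 27.21 mg/L.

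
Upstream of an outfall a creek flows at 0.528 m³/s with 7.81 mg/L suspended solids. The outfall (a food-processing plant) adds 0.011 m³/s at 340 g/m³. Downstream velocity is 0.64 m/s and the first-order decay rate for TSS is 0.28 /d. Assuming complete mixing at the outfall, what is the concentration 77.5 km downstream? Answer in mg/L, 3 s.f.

After complete mixing, C₀ = (0.011·340 + 0.528·7.81) / 0.539 = 14.59 mg/L.
Travel time t = 7.75e+04 m / 0.64 m/s = 1.211e+05 s = 1.402 d.
C = 14.59·exp(−0.28·1.402) = 14.59·0.6754 = 9.854 mg/L.

9.85 mg/L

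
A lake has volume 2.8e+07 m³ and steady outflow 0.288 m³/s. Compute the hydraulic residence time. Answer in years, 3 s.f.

Q = 0.288 m³/s × 3.156e+07 s/yr = 9.089e+06 m³/yr.
Hydraulic residence time τ = V/Q = 2.8e+07/9.089e+06 = 3.081 yr.

3.08 yr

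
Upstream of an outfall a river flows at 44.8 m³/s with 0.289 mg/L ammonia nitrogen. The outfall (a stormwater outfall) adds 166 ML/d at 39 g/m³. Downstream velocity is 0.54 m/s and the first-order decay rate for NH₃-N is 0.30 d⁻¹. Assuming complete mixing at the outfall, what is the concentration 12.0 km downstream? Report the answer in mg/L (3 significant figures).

1.74 mg/L

166 ML/d = 1.921 m³/s.
After complete mixing, C₀ = (1.921·39 + 44.8·0.289) / 46.72 = 1.881 mg/L.
Travel time t = 1.2e+04 m / 0.54 m/s = 2.222e+04 s = 0.2572 d.
C = 1.881·exp(−0.30·0.2572) = 1.881·0.9257 = 1.741 mg/L.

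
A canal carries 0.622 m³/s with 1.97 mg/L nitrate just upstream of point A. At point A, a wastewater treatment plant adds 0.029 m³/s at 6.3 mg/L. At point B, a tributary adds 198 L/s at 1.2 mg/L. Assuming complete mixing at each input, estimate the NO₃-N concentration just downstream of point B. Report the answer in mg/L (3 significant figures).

After input A: C = (0.622·1.97 + 0.029·6.3) / 0.651 = 2.163 mg/L.
198 L/s = 0.198 m³/s.
After input B: C = (0.651·2.163 + 0.198·1.2) / 0.849 = 1.938 mg/L.

1.94 mg/L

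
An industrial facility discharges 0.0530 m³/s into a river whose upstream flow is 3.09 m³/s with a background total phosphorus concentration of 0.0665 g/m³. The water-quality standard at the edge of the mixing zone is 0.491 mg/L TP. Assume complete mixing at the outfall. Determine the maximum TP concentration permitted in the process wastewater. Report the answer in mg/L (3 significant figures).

Mass balance: 0.491·3.143 = 0.053·Cₑ + 3.09·0.0665.
Cₑ = (1.543 − 0.2055) / 0.053 = 25.24 mg/L.

25.2 mg/L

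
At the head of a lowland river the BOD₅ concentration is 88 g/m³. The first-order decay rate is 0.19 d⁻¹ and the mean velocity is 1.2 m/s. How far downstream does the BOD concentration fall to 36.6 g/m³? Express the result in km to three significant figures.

479 km

From C = C₀·e^(−kt), t = ln(C₀/C)/k = ln(88/36.6)/0.19 = 0.8773/0.19 = 4.617 d.
Distance = v·t = 1.2 m/s × 3.989e+05 s = 4.787e+05 m = 478.7 km.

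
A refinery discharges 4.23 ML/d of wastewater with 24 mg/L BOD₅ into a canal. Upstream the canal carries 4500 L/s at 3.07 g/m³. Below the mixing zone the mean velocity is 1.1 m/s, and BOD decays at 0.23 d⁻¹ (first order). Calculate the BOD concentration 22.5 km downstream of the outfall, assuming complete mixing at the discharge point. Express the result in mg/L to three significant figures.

4.23 ML/d = 0.04896 m³/s.
4500 L/s = 4.5 m³/s.
After complete mixing, C₀ = (0.04896·24 + 4.5·3.07) / 4.549 = 3.295 mg/L.
Travel time t = 2.25e+04 m / 1.1 m/s = 2.045e+04 s = 0.2367 d.
C = 3.295·exp(−0.23·0.2367) = 3.295·0.947 = 3.121 mg/L.

3.12 mg/L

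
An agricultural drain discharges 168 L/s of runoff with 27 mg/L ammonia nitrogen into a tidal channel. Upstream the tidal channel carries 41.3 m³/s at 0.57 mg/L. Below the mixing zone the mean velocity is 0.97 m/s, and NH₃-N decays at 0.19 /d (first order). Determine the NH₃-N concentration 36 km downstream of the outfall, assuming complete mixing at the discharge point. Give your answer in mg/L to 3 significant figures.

0.624 mg/L

168 L/s = 0.168 m³/s.
After complete mixing, C₀ = (0.168·27 + 41.3·0.57) / 41.47 = 0.6771 mg/L.
Travel time t = 3.6e+04 m / 0.97 m/s = 3.711e+04 s = 0.4296 d.
C = 0.6771·exp(−0.19·0.4296) = 0.6771·0.9216 = 0.624 mg/L.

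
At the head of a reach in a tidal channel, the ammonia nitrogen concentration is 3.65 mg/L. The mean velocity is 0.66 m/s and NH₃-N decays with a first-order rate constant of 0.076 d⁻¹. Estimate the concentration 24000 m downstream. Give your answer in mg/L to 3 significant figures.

Travel time t = 24000 m / 0.66 m/s = 2.4e+04/0.66 = 3.636e+04 s = 0.4209 d.
First-order decay: C = 3.65·exp(−0.076·0.4209) = 3.65·0.9685 = 3.535 mg/L.

3.54 mg/L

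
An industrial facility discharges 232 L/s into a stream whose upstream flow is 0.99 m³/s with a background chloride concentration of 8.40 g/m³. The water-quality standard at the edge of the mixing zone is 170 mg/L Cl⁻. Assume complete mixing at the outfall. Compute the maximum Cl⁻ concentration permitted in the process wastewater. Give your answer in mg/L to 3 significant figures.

860 mg/L

232 L/s = 0.232 m³/s.
Mass balance: 170·1.222 = 0.232·Cₑ + 0.99·8.4.
Cₑ = (207.7 − 8.316) / 0.232 = 859.6 mg/L.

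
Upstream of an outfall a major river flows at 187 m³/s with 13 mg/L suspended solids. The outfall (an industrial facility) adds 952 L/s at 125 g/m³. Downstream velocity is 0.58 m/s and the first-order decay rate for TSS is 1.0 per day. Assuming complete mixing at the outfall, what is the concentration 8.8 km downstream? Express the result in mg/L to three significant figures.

11.4 mg/L

952 L/s = 0.952 m³/s.
After complete mixing, C₀ = (0.952·125 + 187·13) / 188 = 13.57 mg/L.
Travel time t = 8800 m / 0.58 m/s = 1.517e+04 s = 0.1756 d.
C = 13.57·exp(−1.0·0.1756) = 13.57·0.8389 = 11.38 mg/L.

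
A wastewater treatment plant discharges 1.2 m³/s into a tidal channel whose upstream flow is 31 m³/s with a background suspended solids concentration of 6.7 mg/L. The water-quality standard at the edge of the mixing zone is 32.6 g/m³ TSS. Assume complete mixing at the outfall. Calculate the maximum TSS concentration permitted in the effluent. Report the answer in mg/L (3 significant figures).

Mass balance: 32.6·32.2 = 1.2·Cₑ + 31·6.7.
Cₑ = (1050 − 207.7) / 1.2 = 701.7 mg/L.

702 mg/L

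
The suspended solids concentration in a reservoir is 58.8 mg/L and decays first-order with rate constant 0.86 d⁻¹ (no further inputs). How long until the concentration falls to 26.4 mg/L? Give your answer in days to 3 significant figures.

0.931 d

t = ln(C₀/C)/k = ln(58.8/26.4)/0.86 = 0.8008/0.86 = 0.9311 d.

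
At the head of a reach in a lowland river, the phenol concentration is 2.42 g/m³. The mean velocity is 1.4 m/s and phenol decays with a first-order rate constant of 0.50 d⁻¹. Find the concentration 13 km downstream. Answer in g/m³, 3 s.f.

2.29 g/m³

Travel time t = 13 km / 1.4 m/s = 1.3e+04/1.4 = 9286 s = 0.1075 d.
First-order decay: C = 2.42·exp(−0.50·0.1075) = 2.42·0.9477 = 2.293 g/m³.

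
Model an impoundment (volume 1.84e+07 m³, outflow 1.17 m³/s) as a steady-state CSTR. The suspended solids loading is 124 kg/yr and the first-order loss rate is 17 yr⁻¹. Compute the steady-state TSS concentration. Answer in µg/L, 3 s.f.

Outflow Q = 1.17 m³/s × 3.156e+07 s/yr = 3.692e+07 m³/yr.
Steady-state CSTR mass balance: W = Q·C + k·V·C, so C = W/(Q + kV).
Q + kV = 3.692e+07 + 17·1.84e+07 = 3.497e+08 m³/yr.
C = 124/3.497e+08 = 3.546e-07 kg/m³ = 0.0003546 mg/L = 0.3546 µg/L.

0.355 µg/L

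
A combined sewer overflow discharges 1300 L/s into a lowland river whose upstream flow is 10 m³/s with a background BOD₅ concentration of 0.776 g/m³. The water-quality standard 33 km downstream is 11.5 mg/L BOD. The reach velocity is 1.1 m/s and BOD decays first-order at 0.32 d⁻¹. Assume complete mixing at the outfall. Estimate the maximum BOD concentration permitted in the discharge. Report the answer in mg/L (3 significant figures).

106 mg/L

1300 L/s = 1.3 m³/s.
Travel time to the compliance point: t = 3.3e+04/1.1 = 3e+04 s = 0.3472 d; decay factor exp(−0.32·0.3472) = 0.8948.
So the concentration just after mixing may be at most 11.5/0.8948 = 12.85 mg/L.
Mass balance: 12.85·11.3 = 1.3·Cₑ + 10·0.776.
Cₑ = (145.2 − 7.76) / 1.3 = 105.7 mg/L.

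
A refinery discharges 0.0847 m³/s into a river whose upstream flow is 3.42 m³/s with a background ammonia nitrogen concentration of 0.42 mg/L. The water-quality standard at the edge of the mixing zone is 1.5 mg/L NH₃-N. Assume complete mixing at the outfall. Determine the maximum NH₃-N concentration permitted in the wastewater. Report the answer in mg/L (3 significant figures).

45.1 mg/L

Mass balance: 1.5·3.505 = 0.0847·Cₑ + 3.42·0.42.
Cₑ = (5.257 − 1.436) / 0.0847 = 45.11 mg/L.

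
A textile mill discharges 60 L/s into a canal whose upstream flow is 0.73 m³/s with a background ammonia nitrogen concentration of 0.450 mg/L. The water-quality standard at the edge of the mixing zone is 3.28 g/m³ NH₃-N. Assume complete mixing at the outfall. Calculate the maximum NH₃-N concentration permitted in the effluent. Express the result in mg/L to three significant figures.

60 L/s = 0.06 m³/s.
Mass balance: 3.28·0.79 = 0.06·Cₑ + 0.73·0.45.
Cₑ = (2.591 − 0.3285) / 0.06 = 37.71 mg/L.

37.7 mg/L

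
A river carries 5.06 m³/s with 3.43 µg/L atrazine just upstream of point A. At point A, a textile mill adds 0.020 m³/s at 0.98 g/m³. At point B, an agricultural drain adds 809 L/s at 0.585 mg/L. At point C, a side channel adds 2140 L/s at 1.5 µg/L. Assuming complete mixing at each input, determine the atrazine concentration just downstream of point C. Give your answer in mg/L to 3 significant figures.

0.0639 mg/L

3.43 µg/L = 0.00343 mg/L.
After input A: C = (5.06·0.00343 + 0.02·0.98) / 5.08 = 0.007275 mg/L.
809 L/s = 0.809 m³/s.
After input B: C = (5.08·0.007275 + 0.809·0.585) / 5.889 = 0.08664 mg/L.
2140 L/s = 2.14 m³/s.
1.5 µg/L = 0.0015 mg/L.
After input C: C = (5.889·0.08664 + 2.14·0.0015) / 8.029 = 0.06395 mg/L.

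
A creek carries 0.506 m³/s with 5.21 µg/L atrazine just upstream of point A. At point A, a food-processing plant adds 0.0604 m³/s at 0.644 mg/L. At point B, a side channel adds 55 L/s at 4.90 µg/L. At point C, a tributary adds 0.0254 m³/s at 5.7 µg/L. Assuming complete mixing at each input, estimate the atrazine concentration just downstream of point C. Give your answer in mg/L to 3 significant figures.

0.0649 mg/L

5.21 µg/L = 0.00521 mg/L.
After input A: C = (0.506·0.00521 + 0.0604·0.644) / 0.5664 = 0.07333 mg/L.
55 L/s = 0.055 m³/s.
4.90 µg/L = 0.0049 mg/L.
After input B: C = (0.5664·0.07333 + 0.055·0.0049) / 0.6214 = 0.06727 mg/L.
5.7 µg/L = 0.0057 mg/L.
After input C: C = (0.6214·0.06727 + 0.0254·0.0057) / 0.6468 = 0.06485 mg/L.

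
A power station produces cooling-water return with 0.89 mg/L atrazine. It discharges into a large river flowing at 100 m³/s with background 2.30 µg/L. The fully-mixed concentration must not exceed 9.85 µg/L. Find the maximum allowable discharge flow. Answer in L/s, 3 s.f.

858 L/s

2.30 µg/L = 0.0023 mg/L.
9.85 µg/L = 0.00985 mg/L.
Mass balance at complete mixing: C_std·(Q_w + Q_r) = Q_w·C_e + Q_r·C_b.
Rearranging, Q_w = Q_r·(C_std − C_b)/(C_e − C_std) = 100·(0.00985 − 0.0023) / (0.89 − 0.00985) = 0.8578 m³/s.
= 857.8 L/s.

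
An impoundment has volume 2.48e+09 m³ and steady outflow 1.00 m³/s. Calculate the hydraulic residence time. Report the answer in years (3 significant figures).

Q = 1.00 m³/s × 3.156e+07 s/yr = 3.156e+07 m³/yr.
Hydraulic residence time τ = V/Q = 2.48e+09/3.156e+07 = 78.59 yr.

78.6 yr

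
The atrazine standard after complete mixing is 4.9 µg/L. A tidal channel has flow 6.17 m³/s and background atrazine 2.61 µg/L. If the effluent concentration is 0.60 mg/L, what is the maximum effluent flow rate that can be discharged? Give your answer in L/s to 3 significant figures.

2.61 µg/L = 0.00261 mg/L.
4.9 µg/L = 0.0049 mg/L.
Mass balance at complete mixing: C_std·(Q_w + Q_r) = Q_w·C_e + Q_r·C_b.
Rearranging, Q_w = Q_r·(C_std − C_b)/(C_e − C_std) = 6.17·(0.0049 − 0.00261) / (0.6 − 0.0049) = 0.02374 m³/s.
= 23.74 L/s.

23.7 L/s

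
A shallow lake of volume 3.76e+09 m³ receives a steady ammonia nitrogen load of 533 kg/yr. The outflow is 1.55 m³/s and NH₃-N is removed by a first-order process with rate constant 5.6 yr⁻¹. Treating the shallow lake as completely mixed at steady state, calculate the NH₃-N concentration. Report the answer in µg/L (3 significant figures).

Outflow Q = 1.55 m³/s × 3.156e+07 s/yr = 4.891e+07 m³/yr.
Steady-state CSTR mass balance: W = Q·C + k·V·C, so C = W/(Q + kV).
Q + kV = 4.891e+07 + 5.6·3.76e+09 = 2.11e+10 m³/yr.
C = 533/2.11e+10 = 2.525e-08 kg/m³ = 2.525e-05 mg/L = 0.02525 µg/L.

0.0253 µg/L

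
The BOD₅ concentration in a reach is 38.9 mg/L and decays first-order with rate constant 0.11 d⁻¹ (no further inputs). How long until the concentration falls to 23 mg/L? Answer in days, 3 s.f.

4.78 d

t = ln(C₀/C)/k = ln(38.9/23)/0.11 = 0.5255/0.11 = 4.777 d.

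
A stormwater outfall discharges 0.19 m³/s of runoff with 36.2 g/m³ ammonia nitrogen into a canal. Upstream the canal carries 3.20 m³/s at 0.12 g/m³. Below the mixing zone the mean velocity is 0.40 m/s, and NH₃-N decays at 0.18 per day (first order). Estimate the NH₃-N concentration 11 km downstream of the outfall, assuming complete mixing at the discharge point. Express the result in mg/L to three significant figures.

2.02 mg/L

After complete mixing, C₀ = (0.19·36.2 + 3.2·0.12) / 3.39 = 2.142 mg/L.
Travel time t = 1.1e+04 m / 0.40 m/s = 2.75e+04 s = 0.3183 d.
C = 2.142·exp(−0.18·0.3183) = 2.142·0.9443 = 2.023 mg/L.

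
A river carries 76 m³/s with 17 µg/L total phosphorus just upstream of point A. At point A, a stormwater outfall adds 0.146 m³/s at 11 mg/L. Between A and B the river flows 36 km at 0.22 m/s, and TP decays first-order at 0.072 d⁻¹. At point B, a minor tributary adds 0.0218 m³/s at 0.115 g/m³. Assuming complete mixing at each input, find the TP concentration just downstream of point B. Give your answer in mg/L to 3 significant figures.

17 µg/L = 0.017 mg/L.
After input A: C = (76·0.017 + 0.146·11) / 76.15 = 0.03806 mg/L.
Over the 36 km reach to input B (t = 1.636e+05 s = 1.894 d), decay gives C = 0.03806·exp(−0.072·1.894) = 0.03321 mg/L.
After input B: C = (76.15·0.03321 + 0.0218·0.115) / 76.17 = 0.03323 mg/L.

0.0332 mg/L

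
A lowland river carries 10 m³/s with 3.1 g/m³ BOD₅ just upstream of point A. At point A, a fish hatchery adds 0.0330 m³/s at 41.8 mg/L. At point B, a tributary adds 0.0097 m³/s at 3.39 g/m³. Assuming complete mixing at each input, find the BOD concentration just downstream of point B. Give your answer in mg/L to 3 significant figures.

After input A: C = (10·3.1 + 0.033·41.8) / 10.03 = 3.227 mg/L.
After input B: C = (10.03·3.227 + 0.0097·3.39) / 10.04 = 3.227 mg/L.

3.23 mg/L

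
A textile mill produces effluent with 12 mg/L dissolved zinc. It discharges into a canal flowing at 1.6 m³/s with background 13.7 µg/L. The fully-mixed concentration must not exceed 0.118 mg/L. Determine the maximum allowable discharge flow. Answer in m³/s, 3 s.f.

0.0140 m³/s

13.7 µg/L = 0.0137 mg/L.
Mass balance at complete mixing: C_std·(Q_w + Q_r) = Q_w·C_e + Q_r·C_b.
Rearranging, Q_w = Q_r·(C_std − C_b)/(C_e − C_std) = 1.6·(0.118 − 0.0137) / (12 − 0.118) = 0.01404 m³/s.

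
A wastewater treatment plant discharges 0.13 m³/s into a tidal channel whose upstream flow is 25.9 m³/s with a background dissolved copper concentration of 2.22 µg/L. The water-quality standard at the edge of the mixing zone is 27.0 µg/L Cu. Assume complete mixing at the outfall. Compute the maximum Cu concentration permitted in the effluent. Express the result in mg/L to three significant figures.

4.96 mg/L

2.22 µg/L = 0.00222 mg/L.
27.0 µg/L = 0.027 mg/L.
Mass balance: 0.027·26.03 = 0.13·Cₑ + 25.9·0.00222.
Cₑ = (0.7028 − 0.0575) / 0.13 = 4.964 mg/L.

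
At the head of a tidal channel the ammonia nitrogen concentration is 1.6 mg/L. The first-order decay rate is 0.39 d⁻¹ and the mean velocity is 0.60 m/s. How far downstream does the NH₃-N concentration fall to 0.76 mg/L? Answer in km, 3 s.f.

99.0 km

From C = C₀·e^(−kt), t = ln(C₀/C)/k = ln(1.6/0.76)/0.39 = 0.7444/0.39 = 1.909 d.
Distance = v·t = 0.60 m/s × 1.649e+05 s = 9.895e+04 m = 98.95 km.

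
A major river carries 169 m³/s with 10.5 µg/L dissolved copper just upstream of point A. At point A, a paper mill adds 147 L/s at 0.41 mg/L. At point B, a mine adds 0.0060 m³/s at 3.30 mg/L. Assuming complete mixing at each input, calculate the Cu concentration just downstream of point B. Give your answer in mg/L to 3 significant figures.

0.0110 mg/L

10.5 µg/L = 0.0105 mg/L.
147 L/s = 0.147 m³/s.
After input A: C = (169·0.0105 + 0.147·0.41) / 169.1 = 0.01085 mg/L.
After input B: C = (169.1·0.01085 + 0.006·3.3) / 169.2 = 0.01096 mg/L.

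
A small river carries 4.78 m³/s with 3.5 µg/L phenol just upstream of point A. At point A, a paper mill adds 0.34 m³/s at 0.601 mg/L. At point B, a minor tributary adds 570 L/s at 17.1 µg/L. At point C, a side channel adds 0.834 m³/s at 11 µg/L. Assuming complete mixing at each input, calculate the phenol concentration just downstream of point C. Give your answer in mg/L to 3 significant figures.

3.5 µg/L = 0.0035 mg/L.
After input A: C = (4.78·0.0035 + 0.34·0.601) / 5.12 = 0.04318 mg/L.
570 L/s = 0.57 m³/s.
17.1 µg/L = 0.0171 mg/L.
After input B: C = (5.12·0.04318 + 0.57·0.0171) / 5.69 = 0.04057 mg/L.
11 µg/L = 0.011 mg/L.
After input C: C = (5.69·0.04057 + 0.834·0.011) / 6.524 = 0.03679 mg/L.

0.0368 mg/L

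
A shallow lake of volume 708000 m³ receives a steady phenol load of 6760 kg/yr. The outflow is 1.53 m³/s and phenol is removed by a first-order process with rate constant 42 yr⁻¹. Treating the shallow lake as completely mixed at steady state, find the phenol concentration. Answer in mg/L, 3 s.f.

0.0866 mg/L

Outflow Q = 1.53 m³/s × 3.156e+07 s/yr = 4.828e+07 m³/yr.
Steady-state CSTR mass balance: W = Q·C + k·V·C, so C = W/(Q + kV).
Q + kV = 4.828e+07 + 42·708000 = 7.802e+07 m³/yr.
C = 6760/7.802e+07 = 8.665e-05 kg/m³ = 0.08665 mg/L.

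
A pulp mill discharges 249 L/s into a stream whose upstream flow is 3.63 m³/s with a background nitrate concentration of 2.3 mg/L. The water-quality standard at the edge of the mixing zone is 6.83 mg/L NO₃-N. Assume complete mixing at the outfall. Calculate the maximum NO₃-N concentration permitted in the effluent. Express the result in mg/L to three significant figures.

249 L/s = 0.249 m³/s.
Mass balance: 6.83·3.879 = 0.249·Cₑ + 3.63·2.3.
Cₑ = (26.49 − 8.349) / 0.249 = 72.87 mg/L.

72.9 mg/L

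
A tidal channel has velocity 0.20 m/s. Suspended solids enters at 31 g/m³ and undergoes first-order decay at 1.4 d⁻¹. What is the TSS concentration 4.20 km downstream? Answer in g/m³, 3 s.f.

22.1 g/m³

Travel time t = 4.20 km / 0.20 m/s = 4200/0.20 = 2.1e+04 s = 0.2431 d.
First-order decay: C = 31·exp(−1.4·0.2431) = 31·0.7116 = 22.06 g/m³.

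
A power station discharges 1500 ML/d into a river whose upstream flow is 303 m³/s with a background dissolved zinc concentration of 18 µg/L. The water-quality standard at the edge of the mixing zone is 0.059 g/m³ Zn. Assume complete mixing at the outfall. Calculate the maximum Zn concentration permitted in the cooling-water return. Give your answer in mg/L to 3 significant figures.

1500 ML/d = 17.36 m³/s.
18 µg/L = 0.018 mg/L.
Mass balance: 0.059·320.4 = 17.36·Cₑ + 303·0.018.
Cₑ = (18.9 − 5.454) / 17.36 = 0.7746 mg/L.

0.775 mg/L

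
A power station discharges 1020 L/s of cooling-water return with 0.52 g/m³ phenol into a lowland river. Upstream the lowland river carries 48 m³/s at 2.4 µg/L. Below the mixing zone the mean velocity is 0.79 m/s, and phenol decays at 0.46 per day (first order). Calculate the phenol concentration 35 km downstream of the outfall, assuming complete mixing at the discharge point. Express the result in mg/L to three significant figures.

0.0104 mg/L

1020 L/s = 1.02 m³/s.
2.4 µg/L = 0.0024 mg/L.
After complete mixing, C₀ = (1.02·0.52 + 48·0.0024) / 49.02 = 0.01317 mg/L.
Travel time t = 3.5e+04 m / 0.79 m/s = 4.43e+04 s = 0.5128 d.
C = 0.01317·exp(−0.46·0.5128) = 0.01317·0.7899 = 0.0104 mg/L.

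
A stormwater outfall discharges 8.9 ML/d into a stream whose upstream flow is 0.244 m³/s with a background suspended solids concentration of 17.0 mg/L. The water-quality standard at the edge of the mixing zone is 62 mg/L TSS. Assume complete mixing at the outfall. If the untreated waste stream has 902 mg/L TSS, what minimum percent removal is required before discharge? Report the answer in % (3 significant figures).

81.3 %

8.9 ML/d = 0.103 m³/s.
Mass balance: 62·0.347 = 0.103·Cₑ + 0.244·17.
Cₑ = (21.51 − 4.148) / 0.103 = 168.6 mg/L.
Required removal = 1 − 168.6/902 = 81.31 %.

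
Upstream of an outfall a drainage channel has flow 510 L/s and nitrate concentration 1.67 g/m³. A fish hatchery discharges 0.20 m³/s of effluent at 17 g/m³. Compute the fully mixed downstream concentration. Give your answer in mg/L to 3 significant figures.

510 L/s = 0.51 m³/s.
By mass balance at complete mixing, C = (0.2·17 + 0.51·1.67) / (0.2 + 0.51) = 4.252/0.71 = 5.988 mg/L.

5.99 mg/L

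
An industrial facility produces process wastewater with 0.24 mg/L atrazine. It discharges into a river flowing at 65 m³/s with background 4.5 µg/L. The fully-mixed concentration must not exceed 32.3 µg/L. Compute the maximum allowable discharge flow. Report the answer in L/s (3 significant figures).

8700 L/s

4.5 µg/L = 0.0045 mg/L.
32.3 µg/L = 0.0323 mg/L.
Mass balance at complete mixing: C_std·(Q_w + Q_r) = Q_w·C_e + Q_r·C_b.
Rearranging, Q_w = Q_r·(C_std − C_b)/(C_e − C_std) = 65·(0.0323 − 0.0045) / (0.24 − 0.0323) = 8.7 m³/s.
= 8700 L/s.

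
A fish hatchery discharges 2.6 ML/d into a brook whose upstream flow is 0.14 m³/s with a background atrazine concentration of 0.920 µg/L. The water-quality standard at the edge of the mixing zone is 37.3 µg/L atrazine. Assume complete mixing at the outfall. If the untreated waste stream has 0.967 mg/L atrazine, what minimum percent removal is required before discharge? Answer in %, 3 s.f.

78.6 %

2.6 ML/d = 0.03009 m³/s.
0.920 µg/L = 0.00092 mg/L.
37.3 µg/L = 0.0373 mg/L.
Mass balance: 0.0373·0.1701 = 0.03009·Cₑ + 0.14·0.00092.
Cₑ = (0.006344 − 0.0001288) / 0.03009 = 0.2066 mg/L.
Required removal = 1 − 0.2066/0.967 = 78.64 %.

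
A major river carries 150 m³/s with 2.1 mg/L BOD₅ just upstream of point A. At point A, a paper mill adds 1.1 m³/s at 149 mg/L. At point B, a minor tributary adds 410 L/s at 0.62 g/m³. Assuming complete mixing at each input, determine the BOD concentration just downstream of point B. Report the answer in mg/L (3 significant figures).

3.16 mg/L

After input A: C = (150·2.1 + 1.1·149) / 151.1 = 3.169 mg/L.
410 L/s = 0.41 m³/s.
After input B: C = (151.1·3.169 + 0.41·0.62) / 151.5 = 3.163 mg/L.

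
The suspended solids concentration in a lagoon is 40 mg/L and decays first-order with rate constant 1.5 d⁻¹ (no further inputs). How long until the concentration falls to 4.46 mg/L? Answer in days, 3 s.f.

t = ln(C₀/C)/k = ln(40/4.46)/1.5 = 2.194/1.5 = 1.462 d.

1.46 d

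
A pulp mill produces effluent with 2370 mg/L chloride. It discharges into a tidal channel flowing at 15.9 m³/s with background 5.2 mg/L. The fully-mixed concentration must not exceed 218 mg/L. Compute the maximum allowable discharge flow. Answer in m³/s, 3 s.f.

1.57 m³/s

Mass balance at complete mixing: C_std·(Q_w + Q_r) = Q_w·C_e + Q_r·C_b.
Rearranging, Q_w = Q_r·(C_std − C_b)/(C_e − C_std) = 15.9·(218 − 5.2) / (2370 − 218) = 1.572 m³/s.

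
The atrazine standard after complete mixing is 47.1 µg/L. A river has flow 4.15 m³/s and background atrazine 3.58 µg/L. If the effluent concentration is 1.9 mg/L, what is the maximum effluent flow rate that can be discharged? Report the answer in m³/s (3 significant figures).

3.58 µg/L = 0.00358 mg/L.
47.1 µg/L = 0.0471 mg/L.
Mass balance at complete mixing: C_std·(Q_w + Q_r) = Q_w·C_e + Q_r·C_b.
Rearranging, Q_w = Q_r·(C_std − C_b)/(C_e − C_std) = 4.15·(0.0471 − 0.00358) / (1.9 − 0.0471) = 0.09747 m³/s.

0.0975 m³/s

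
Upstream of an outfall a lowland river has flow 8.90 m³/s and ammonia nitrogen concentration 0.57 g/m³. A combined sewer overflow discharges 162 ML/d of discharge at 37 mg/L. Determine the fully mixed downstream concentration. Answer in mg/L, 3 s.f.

6.91 mg/L

162 ML/d = 1.875 m³/s.
By mass balance at complete mixing, C = (1.875·37 + 8.9·0.57) / (1.875 + 8.9) = 74.45/10.78 = 6.909 mg/L.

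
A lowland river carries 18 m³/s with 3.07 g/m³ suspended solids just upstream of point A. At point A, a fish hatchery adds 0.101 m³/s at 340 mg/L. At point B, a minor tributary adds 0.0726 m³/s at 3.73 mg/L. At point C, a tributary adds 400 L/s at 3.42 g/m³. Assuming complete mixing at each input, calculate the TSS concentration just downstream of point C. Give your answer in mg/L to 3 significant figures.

4.91 mg/L

After input A: C = (18·3.07 + 0.101·340) / 18.1 = 4.95 mg/L.
After input B: C = (18.1·4.95 + 0.0726·3.73) / 18.17 = 4.945 mg/L.
400 L/s = 0.4 m³/s.
After input C: C = (18.17·4.945 + 0.4·3.42) / 18.57 = 4.912 mg/L.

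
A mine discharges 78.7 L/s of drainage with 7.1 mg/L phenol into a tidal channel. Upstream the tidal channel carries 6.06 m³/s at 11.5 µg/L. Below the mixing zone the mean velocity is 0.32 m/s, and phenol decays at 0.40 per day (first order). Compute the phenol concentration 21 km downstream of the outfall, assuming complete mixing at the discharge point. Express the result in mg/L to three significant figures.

78.7 L/s = 0.0787 m³/s.
11.5 µg/L = 0.0115 mg/L.
After complete mixing, C₀ = (0.0787·7.1 + 6.06·0.0115) / 6.139 = 0.1024 mg/L.
Travel time t = 2.1e+04 m / 0.32 m/s = 6.562e+04 s = 0.7595 d.
C = 0.1024·exp(−0.40·0.7595) = 0.1024·0.738 = 0.07555 mg/L.

0.0756 mg/L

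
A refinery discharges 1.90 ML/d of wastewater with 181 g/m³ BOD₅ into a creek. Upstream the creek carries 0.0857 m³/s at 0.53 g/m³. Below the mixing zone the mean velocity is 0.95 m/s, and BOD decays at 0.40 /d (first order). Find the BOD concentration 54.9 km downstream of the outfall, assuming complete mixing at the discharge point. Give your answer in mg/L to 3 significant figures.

1.90 ML/d = 0.02199 m³/s.
After complete mixing, C₀ = (0.02199·181 + 0.0857·0.53) / 0.1077 = 37.38 mg/L.
Travel time t = 5.49e+04 m / 0.95 m/s = 5.779e+04 s = 0.6689 d.
C = 37.38·exp(−0.40·0.6689) = 37.38·0.7653 = 28.61 mg/L.

28.6 mg/L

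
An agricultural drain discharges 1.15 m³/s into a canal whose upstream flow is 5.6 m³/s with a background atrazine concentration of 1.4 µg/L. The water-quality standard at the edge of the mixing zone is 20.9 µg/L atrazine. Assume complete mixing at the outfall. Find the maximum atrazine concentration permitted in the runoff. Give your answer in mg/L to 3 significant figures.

1.4 µg/L = 0.0014 mg/L.
20.9 µg/L = 0.0209 mg/L.
Mass balance: 0.0209·6.75 = 1.15·Cₑ + 5.6·0.0014.
Cₑ = (0.1411 − 0.00784) / 1.15 = 0.1159 mg/L.

0.116 mg/L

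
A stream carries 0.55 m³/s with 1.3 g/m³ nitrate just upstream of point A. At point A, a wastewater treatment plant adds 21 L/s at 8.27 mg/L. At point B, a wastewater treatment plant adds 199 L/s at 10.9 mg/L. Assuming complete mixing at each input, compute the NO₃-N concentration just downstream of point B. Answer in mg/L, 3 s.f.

21 L/s = 0.021 m³/s.
After input A: C = (0.55·1.3 + 0.021·8.27) / 0.571 = 1.556 mg/L.
199 L/s = 0.199 m³/s.
After input B: C = (0.571·1.556 + 0.199·10.9) / 0.77 = 3.971 mg/L.

3.97 mg/L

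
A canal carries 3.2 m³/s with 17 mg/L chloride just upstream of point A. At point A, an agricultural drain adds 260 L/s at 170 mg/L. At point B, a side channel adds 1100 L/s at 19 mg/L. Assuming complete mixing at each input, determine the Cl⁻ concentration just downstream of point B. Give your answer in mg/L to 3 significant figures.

260 L/s = 0.26 m³/s.
After input A: C = (3.2·17 + 0.26·170) / 3.46 = 28.5 mg/L.
1100 L/s = 1.1 m³/s.
After input B: C = (3.46·28.5 + 1.1·19) / 4.56 = 26.21 mg/L.

26.2 mg/L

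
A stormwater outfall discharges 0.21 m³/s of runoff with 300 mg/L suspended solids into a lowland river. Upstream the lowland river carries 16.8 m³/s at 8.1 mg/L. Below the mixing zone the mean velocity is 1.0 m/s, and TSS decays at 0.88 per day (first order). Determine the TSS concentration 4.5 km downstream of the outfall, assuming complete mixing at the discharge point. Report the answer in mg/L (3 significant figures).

After complete mixing, C₀ = (0.21·300 + 16.8·8.1) / 17.01 = 11.7 mg/L.
Travel time t = 4500 m / 1.0 m/s = 4500 s = 0.05208 d.
C = 11.7·exp(−0.88·0.05208) = 11.7·0.9552 = 11.18 mg/L.

11.2 mg/L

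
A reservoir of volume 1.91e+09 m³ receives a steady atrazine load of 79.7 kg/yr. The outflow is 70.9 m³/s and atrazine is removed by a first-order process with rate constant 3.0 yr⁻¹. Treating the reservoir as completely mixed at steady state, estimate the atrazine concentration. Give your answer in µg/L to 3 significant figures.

Outflow Q = 70.9 m³/s × 3.156e+07 s/yr = 2.237e+09 m³/yr.
Steady-state CSTR mass balance: W = Q·C + k·V·C, so C = W/(Q + kV).
Q + kV = 2.237e+09 + 3.0·1.91e+09 = 7.967e+09 m³/yr.
C = 79.7/7.967e+09 = 1e-08 kg/m³ = 1e-05 mg/L = 0.01 µg/L.

0.0100 µg/L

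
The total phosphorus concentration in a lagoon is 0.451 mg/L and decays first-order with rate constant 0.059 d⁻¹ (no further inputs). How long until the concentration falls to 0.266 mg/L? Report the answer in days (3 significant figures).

t = ln(C₀/C)/k = ln(0.451/0.266)/0.059 = 0.528/0.059 = 8.949 d.

8.95 d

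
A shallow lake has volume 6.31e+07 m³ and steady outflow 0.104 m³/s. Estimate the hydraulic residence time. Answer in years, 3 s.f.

Q = 0.104 m³/s × 3.156e+07 s/yr = 3.282e+06 m³/yr.
Hydraulic residence time τ = V/Q = 6.31e+07/3.282e+06 = 19.23 yr.

19.2 yr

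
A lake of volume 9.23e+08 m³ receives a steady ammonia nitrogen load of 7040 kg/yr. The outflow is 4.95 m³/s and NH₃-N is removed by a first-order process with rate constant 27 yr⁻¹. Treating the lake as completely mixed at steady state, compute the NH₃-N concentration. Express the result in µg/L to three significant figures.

Outflow Q = 4.95 m³/s × 3.156e+07 s/yr = 1.562e+08 m³/yr.
Steady-state CSTR mass balance: W = Q·C + k·V·C, so C = W/(Q + kV).
Q + kV = 1.562e+08 + 27·9.23e+08 = 2.508e+10 m³/yr.
C = 7040/2.508e+10 = 2.807e-07 kg/m³ = 0.0002807 mg/L = 0.2807 µg/L.

0.281 µg/L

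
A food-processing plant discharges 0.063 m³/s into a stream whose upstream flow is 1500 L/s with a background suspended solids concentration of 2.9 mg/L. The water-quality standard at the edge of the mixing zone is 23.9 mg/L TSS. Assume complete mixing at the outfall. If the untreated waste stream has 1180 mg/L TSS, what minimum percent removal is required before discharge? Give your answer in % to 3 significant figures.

55.6 %

1500 L/s = 1.5 m³/s.
Mass balance: 23.9·1.563 = 0.063·Cₑ + 1.5·2.9.
Cₑ = (37.36 − 4.35) / 0.063 = 523.9 mg/L.
Required removal = 1 − 523.9/1180 = 55.6 %.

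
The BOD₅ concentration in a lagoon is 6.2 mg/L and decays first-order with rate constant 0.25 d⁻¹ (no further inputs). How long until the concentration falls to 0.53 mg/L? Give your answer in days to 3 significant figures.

9.84 d

t = ln(C₀/C)/k = ln(6.2/0.53)/0.25 = 2.459/0.25 = 9.838 d.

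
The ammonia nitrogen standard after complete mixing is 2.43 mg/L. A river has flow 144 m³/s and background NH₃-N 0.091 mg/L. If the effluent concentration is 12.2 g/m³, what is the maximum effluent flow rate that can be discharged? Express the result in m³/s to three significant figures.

Mass balance at complete mixing: C_std·(Q_w + Q_r) = Q_w·C_e + Q_r·C_b.
Rearranging, Q_w = Q_r·(C_std − C_b)/(C_e − C_std) = 144·(2.43 − 0.091) / (12.2 − 2.43) = 34.47 m³/s.

34.5 m³/s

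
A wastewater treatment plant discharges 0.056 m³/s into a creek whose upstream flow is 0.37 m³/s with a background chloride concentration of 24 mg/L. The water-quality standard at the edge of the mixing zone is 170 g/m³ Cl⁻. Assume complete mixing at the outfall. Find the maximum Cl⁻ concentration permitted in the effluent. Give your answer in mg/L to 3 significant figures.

1130 mg/L

Mass balance: 170·0.426 = 0.056·Cₑ + 0.37·24.
Cₑ = (72.42 − 8.88) / 0.056 = 1135 mg/L.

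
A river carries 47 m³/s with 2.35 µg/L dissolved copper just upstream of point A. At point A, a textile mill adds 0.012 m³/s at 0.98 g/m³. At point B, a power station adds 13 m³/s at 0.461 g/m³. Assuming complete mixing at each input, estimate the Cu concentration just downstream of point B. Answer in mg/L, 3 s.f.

0.102 mg/L

2.35 µg/L = 0.00235 mg/L.
After input A: C = (47·0.00235 + 0.012·0.98) / 47.01 = 0.0026 mg/L.
After input B: C = (47.01·0.0026 + 13·0.461) / 60.01 = 0.1019 mg/L.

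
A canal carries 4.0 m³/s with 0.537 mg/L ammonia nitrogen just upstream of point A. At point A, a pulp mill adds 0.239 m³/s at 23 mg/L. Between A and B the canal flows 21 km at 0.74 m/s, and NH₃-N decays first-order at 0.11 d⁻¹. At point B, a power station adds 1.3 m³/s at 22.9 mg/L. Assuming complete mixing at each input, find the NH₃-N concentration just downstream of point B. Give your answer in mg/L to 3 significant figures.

After input A: C = (4·0.537 + 0.239·23) / 4.239 = 1.803 mg/L.
Over the 21 km reach to input B (t = 2.838e+04 s = 0.3285 d), decay gives C = 1.803·exp(−0.11·0.3285) = 1.739 mg/L.
After input B: C = (4.239·1.739 + 1.3·22.9) / 5.539 = 6.706 mg/L.

6.71 mg/L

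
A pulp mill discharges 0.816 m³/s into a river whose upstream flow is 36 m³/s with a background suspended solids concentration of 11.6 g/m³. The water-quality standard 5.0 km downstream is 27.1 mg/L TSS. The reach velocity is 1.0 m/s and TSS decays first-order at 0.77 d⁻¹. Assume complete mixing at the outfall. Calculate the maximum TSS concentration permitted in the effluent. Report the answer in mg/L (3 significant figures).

767 mg/L

Travel time to the compliance point: t = 5000/1.0 = 5000 s = 0.05787 d; decay factor exp(−0.77·0.05787) = 0.9564.
So the concentration just after mixing may be at most 27.1/0.9564 = 28.33 mg/L.
Mass balance: 28.33·36.82 = 0.816·Cₑ + 36·11.6.
Cₑ = (1043 − 417.6) / 0.816 = 766.6 mg/L.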